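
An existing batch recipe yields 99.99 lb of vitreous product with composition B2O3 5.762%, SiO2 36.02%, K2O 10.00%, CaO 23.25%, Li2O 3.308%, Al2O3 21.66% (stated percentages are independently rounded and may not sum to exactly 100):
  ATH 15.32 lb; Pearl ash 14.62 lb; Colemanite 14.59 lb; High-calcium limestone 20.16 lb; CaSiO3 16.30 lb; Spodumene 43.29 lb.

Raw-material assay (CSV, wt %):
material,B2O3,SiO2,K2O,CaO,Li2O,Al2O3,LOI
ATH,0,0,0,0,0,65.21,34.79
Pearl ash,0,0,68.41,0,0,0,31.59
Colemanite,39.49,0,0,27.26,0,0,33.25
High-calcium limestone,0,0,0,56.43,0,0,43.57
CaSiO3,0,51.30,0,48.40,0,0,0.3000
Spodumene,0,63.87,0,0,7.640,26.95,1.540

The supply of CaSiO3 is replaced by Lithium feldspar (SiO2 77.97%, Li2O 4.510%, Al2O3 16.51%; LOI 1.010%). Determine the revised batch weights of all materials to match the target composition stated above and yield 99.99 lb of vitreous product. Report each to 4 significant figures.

Revised batch per 99.99 lb vitreous product:
  ATH: 15.13 lb
  Pearl ash: 14.62 lb
  Colemanite: 14.59 lb
  High-calcium limestone: 34.15 lb
  Lithium feldspar: 20.77 lb
  Spodumene: 31.03 lb
Total batch = 130.3 lb; LOI loss = 30.30 lb

Intermediates are displayed (rounded to 4 significant figures) at each printed step — each numeric step maintains full precision in all steps. Every reported number includes exactly one rounding; the derived quantities, including totals, yield, glass mass, the six compositions, ignition loss, are carried starting from the weights for 99.99 lb of glass in full float precision, as quoted within problem or answer.
Target masses of each oxide per 99.99 lb vitreous product:
  B2O3: 5.762% × 99.99 = 5.761 lb
  SiO2: 36.02% × 99.99 = 36.02 lb
  K2O: 10.00% × 99.99 = 9.999 lb
  CaO: 23.25% × 99.99 = 23.25 lb
  Li2O: 3.308% × 99.99 = 3.308 lb
  Al2O3: 21.66% × 99.99 = 21.66 lb
A balance pass over the oxides, with the batch weights as given, versus the basis set out (summed amounts equal target values within answer rounding):
  B2O3: 14.59·0.3949 = 5.762 lb (target 5.761 lb)
  SiO2: 20.77·0.7797 + 31.03·0.6387 = 36.01 lb (target 36.02 lb)
  K2O: 14.62·0.6841 = 10.00 lb (target 9.999 lb)
  CaO: 14.59·0.2726 + 34.15·0.5643 = 23.25 lb (target 23.25 lb)
  Li2O: 20.77·0.04510 + 31.03·0.07640 = 3.307 lb (target 3.308 lb)
  Al2O3: 15.13·0.6521 + 20.77·0.1651 + 31.03·0.2695 = 21.66 lb (target 21.66 lb)
Auditing the glass mass value: total batch − LOI = 99.99 lb (the targets, summed, come to 99.99 lb; basis as stated: 99.99 lb — rounding explains the deltas).
Batch grand total — Σ batch = 130.3 lb; ignition loss, Σ(batch × LOI) = 30.30 lb; glass ÷ batch gives a yield of 76.74%.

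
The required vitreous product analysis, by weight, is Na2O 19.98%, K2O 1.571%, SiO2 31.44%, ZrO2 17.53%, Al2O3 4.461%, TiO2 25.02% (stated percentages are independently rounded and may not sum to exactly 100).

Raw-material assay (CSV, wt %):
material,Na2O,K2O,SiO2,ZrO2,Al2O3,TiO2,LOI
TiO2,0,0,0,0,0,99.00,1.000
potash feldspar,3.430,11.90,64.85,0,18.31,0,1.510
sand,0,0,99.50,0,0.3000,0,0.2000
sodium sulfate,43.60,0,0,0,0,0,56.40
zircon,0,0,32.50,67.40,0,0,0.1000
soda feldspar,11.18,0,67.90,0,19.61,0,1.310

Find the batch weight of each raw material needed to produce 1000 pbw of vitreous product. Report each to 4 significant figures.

Batch per 1000 pbw vitreous product:
  TiO2: 252.7 pbw
  potash feldspar: 132.0 pbw
  sand: 74.64 pbw
  sodium sulfate: 421.4 pbw
  zircon: 260.1 pbw
  soda feldspar: 103.1 pbw
Total batch = 1244 pbw; LOI loss = 243.9 pbw; yield = 80.39%

Each numeric step keeps full precision from first step to last. The intermediate values are shown with 4-significant-figure rounding when written out; every reported result includes exactly one rounding. Derived quantities are recomputed using the weight values at 1000 pbw of glass at full precision (six oxide percentages, ignition loss, the yield, glass mass, the totals) precisely as stated by either problem or answer.
Per-oxide target masses for 1000 pbw vitreous product:
  Na2O: 19.98% × 1000 = 199.8 pbw
  K2O: 1.571% × 1000 = 15.71 pbw
  SiO2: 31.44% × 1000 = 314.4 pbw
  ZrO2: 17.53% × 1000 = 175.3 pbw
  Al2O3: 4.461% × 1000 = 44.61 pbw
  TiO2: 25.02% × 1000 = 250.2 pbw
Sums-versus-targets review using the reported weights, versus the basis set out (sum by sum, the targets are met up to rounding of the answer):
  Na2O: 132.0·0.03430 + 421.4·0.4360 + 103.1·0.1118 = 199.8 pbw (target 199.8 pbw)
  K2O: 132.0·0.1190 = 15.71 pbw (target 15.71 pbw)
  SiO2: 132.0·0.6485 + 74.64·0.9950 + 260.1·0.3250 + 103.1·0.6790 = 314.4 pbw (target 314.4 pbw)
  ZrO2: 260.1·0.6740 = 175.3 pbw (target 175.3 pbw)
  Al2O3: 132.0·0.1831 + 74.64·0.003000 + 103.1·0.1961 = 44.61 pbw (target 44.61 pbw)
  TiO2: 252.7·0.9900 = 250.2 pbw (target 250.2 pbw)
The glass-mass cross-check: total charge less LOI = 1000 pbw (targets for the oxides total 1000 pbw; with the basis standing at 1000 pbw — gaps are rounding artifacts).
Batch grand total — Σ batch = 1244 pbw; the LOI term Σ batch·LOI equals 243.9 pbw; glass ÷ batch gives a yield of 80.39%.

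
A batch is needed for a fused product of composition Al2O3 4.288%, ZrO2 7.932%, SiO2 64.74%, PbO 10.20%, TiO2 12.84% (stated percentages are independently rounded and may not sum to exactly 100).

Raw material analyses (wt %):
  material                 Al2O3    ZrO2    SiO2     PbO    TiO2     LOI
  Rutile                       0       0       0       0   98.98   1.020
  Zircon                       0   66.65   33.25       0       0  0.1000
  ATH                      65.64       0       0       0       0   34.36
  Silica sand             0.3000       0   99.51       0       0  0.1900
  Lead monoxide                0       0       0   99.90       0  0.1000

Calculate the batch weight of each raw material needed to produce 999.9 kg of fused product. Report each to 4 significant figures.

Batch per 999.9 kg fused product:
  Rutile: 129.7 kg
  Zircon: 119.0 kg
  ATH: 62.53 kg
  Silica sand: 610.8 kg
  Lead monoxide: 102.1 kg
Total batch = 1024 kg; LOI loss = 24.19 kg; yield = 97.64%

Mid-chain values appear, with 4-significant-digit rounding, at each printed step; each numeric step maintains full precision end to end — each reported figure is rounded a single time; the derived quantities, including the five compositions, totals, ignition loss, glass mass, the yield, are recomputed from the batch weights at 999.9 kg of glass at full float precision exactly as printed in the question or the answer.
Oxide mass targets, per 999.9 kg fused product:
  Al2O3: 4.288% × 999.9 = 42.88 kg
  ZrO2: 7.932% × 999.9 = 79.31 kg
  SiO2: 64.74% × 999.9 = 647.3 kg
  PbO: 10.20% × 999.9 = 102.0 kg
  TiO2: 12.84% × 999.9 = 128.4 kg
Mass-balance tally per oxide working from each reported weight, per the basis as stated (sums match the target masses inside rounding margins):
  Al2O3: 62.53·0.6564 + 610.8·0.003000 = 42.88 kg (target 42.88 kg)
  ZrO2: 119.0·0.6665 = 79.31 kg (target 79.31 kg)
  SiO2: 119.0·0.3325 + 610.8·0.9951 = 647.4 kg (target 647.3 kg)
  PbO: 102.1·0.9990 = 102.0 kg (target 102.0 kg)
  TiO2: 129.7·0.9898 = 128.4 kg (target 128.4 kg)
Auditing the glass mass value: the batch minus its LOI: 999.9 kg (targets for the oxides total 999.9 kg; against the stated basis, 999.9 kg — deltas are rounding alone).
Batch grand total — Σ batch = 1024 kg; loss to ignition Σ batch·LOI = 24.19 kg; yield = glass ÷ total batch = 97.64%.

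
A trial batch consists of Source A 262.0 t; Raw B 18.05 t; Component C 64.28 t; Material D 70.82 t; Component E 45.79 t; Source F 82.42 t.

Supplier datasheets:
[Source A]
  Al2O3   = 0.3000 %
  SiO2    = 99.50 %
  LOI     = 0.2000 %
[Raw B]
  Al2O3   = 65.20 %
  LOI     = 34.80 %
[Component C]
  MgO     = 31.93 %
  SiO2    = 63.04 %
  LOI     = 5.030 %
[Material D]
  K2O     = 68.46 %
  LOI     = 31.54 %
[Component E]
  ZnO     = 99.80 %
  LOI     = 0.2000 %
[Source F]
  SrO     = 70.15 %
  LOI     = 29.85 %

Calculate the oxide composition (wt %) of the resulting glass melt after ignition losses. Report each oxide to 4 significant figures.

Glass mass = 486.3 t (batch 543.4 − LOI 57.07).
Composition: MgO 4.221%, ZnO 9.397%, Al2O3 2.582%, K2O 9.970%, SiO2 61.94%, SrO 11.89%

The whole derivation maintains full float precision through every step. Intermediates appear (rounded to 4 significant digits) alongside each step — every reported value is rounded exactly once; derived quantities, including ignition loss, six oxide percentages, the totals, net glass mass, the yield, are re-derived starting from the weights at 486.3 t of glass at full float precision, as set out in either problem or answer.
Per-oxide mass from batch:
  MgO: 64.28·0.3193 = 20.52 t
  ZnO: 45.79·0.9980 = 45.70 t
  Al2O3: 262.0·0.003000 + 18.05·0.6520 = 12.55 t
  K2O: 70.82·0.6846 = 48.48 t
  SiO2: 262.0·0.9950 + 64.28·0.6304 = 301.2 t
  SrO: 82.42·0.7015 = 57.82 t
LOI: 262.0·0.002000 + 18.05·0.3480 + 64.28·0.05030 + 70.82·0.3154 + 45.79·0.002000 + 82.42·0.2985 = 57.07 t
The glass mass, total less LOI, = 543.4 − 57.07 = 486.3 t (consistent with Σ oxide mass)
wt % = 100 × oxide mass / glass mass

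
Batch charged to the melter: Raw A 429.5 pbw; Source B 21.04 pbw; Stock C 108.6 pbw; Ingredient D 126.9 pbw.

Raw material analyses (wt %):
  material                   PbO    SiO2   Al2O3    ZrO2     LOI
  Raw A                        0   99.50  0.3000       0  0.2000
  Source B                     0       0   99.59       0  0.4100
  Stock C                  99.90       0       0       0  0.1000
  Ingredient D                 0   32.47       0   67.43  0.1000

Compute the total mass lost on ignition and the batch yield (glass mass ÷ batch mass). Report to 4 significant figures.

LOI loss = 1.181 pbw; glass = 684.9 pbw; yield = 99.83%

All arithmetic maintains full precision at every stage — values along the way are shown rounded off to 4 significant figures across the worked steps — every reported number takes exactly one rounding. The derived quantities, which include the four compositions, glass mass, the totals, ignition loss, yield, are carried in full float precision, as written in the problem or the answer, using the weight values per 684.9 pbw of glass.
Loss on ignition, line by line:
  Raw A: 429.5 × 0.002000 = 0.8590 pbw
  Source B: 21.04 × 0.004100 = 0.08626 pbw
  Stock C: 108.6 × 0.001000 = 0.1086 pbw
  Ingredient D: 126.9 × 0.001000 = 0.1269 pbw
Total LOI = 1.181 pbw
Glass = batch − LOI = 686.0 − 1.181 = 684.9 pbw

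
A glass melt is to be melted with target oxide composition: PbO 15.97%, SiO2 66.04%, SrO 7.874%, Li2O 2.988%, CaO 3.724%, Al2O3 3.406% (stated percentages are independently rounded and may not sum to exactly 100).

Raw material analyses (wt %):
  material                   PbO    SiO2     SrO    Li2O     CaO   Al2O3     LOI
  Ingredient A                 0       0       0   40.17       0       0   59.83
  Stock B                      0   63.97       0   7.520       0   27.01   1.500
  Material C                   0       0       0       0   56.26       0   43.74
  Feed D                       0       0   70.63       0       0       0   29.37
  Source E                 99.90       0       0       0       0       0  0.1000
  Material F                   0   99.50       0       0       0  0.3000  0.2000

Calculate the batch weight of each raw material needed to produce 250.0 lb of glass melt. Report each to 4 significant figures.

The intermediate values are shown rounded off to 4 significant figures when written out; every computation runs at full float precision end to end — a single rounding finalizes each reported number. Derived quantities are recomputed from the weighed amounts for 250.0 lb of glass at exact precision (the six compositions, yield, ignition loss, totals, net glass mass), as quoted within the question or the answer.
The oxide mass targets at 250.0 lb glass melt:
  PbO: 15.97% × 250.0 = 39.92 lb
  SiO2: 66.04% × 250.0 = 165.1 lb
  SrO: 7.874% × 250.0 = 19.68 lb
  Li2O: 2.988% × 250.0 = 7.470 lb
  CaO: 3.724% × 250.0 = 9.310 lb
  Al2O3: 3.406% × 250.0 = 8.515 lb
Balance tally, oxide-wise, given the weights on record, for the quoted basis mass (summed amounts equal target values net of answer rounding effects):
  PbO: 39.96·0.9990 = 39.92 lb (target 39.92 lb)
  SiO2: 29.90·0.6397 + 146.7·0.9950 = 165.1 lb (target 165.1 lb)
  SrO: 27.87·0.7063 = 19.68 lb (target 19.68 lb)
  Li2O: 13.00·0.4017 + 29.90·0.07520 = 7.471 lb (target 7.470 lb)
  CaO: 16.55·0.5626 = 9.311 lb (target 9.310 lb)
  Al2O3: 29.90·0.2701 + 146.7·0.003000 = 8.516 lb (target 8.515 lb)
Glass-mass bookkeeping: batch total minus LOI = 250.0 lb (per-oxide target masses sum to 250.0 lb; with the basis standing at 250.0 lb — a pure rounding effect).
Batch grand total — Σ batch = 274.0 lb; LOI loss = Σ batch·LOI = 23.98 lb; glass ÷ batch gives a yield of 91.25%.

Batch per 250.0 lb glass melt:
  Ingredient A: 13.00 lb
  Stock B: 29.90 lb
  Material C: 16.55 lb
  Feed D: 27.87 lb
  Source E: 39.96 lb
  Material F: 146.7 lb
Total batch = 274.0 lb; LOI loss = 23.98 lb; yield = 91.25%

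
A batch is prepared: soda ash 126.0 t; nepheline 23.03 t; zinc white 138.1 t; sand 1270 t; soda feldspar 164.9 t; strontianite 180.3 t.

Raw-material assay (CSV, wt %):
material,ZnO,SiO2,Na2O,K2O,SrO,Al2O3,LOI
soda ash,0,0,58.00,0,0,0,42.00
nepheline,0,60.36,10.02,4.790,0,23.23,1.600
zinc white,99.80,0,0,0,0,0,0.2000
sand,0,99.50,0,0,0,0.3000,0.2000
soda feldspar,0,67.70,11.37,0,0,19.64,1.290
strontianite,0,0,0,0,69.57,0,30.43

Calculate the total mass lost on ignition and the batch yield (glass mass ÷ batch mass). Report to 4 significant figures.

LOI loss = 113.1 t; glass = 1789 t; yield = 94.05%

Every computation runs at exact precision all the way through. Working values are shown rounded to 4 significant figures across the worked steps — every reported number receives exactly one rounding; derived quantities (ignition loss, yield, six oxide percentages, glass mass, totals) are rebuilt in full precision using the weight values for 1789 t of glass, precisely as stated by question or answer.
Ignition loss by material:
  soda ash: 126.0 × 0.4200 = 52.92 t
  nepheline: 23.03 × 0.01600 = 0.3685 t
  zinc white: 138.1 × 0.002000 = 0.2762 t
  sand: 1270 × 0.002000 = 2.540 t
  soda feldspar: 164.9 × 0.01290 = 2.127 t
  strontianite: 180.3 × 0.3043 = 54.87 t
Total LOI = 113.1 t
Glass = batch − LOI = 1902 − 113.1 = 1789 t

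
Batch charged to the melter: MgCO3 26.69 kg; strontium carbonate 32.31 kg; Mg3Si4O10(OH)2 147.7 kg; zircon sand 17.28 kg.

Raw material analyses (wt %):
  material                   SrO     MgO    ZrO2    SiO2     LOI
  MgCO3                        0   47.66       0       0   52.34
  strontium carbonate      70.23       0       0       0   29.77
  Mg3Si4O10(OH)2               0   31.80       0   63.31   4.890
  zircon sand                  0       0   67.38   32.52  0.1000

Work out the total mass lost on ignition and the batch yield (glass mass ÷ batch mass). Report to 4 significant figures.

LOI loss = 30.83 kg; glass = 193.2 kg; yield = 86.24%

Intermediates are shown rounded to 4 significant digits between the steps. All arithmetic keeps full precision at each step — every reported result is rounded once only. The derived quantities (four oxide percentages, net glass mass, ignition loss, the yield, the totals) are rebuilt using the weight values at 193.2 kg of glass at full precision precisely as stated by the problem or answer text.
Each material's LOI contribution:
  MgCO3: 26.69 × 0.5234 = 13.97 kg
  strontium carbonate: 32.31 × 0.2977 = 9.619 kg
  Mg3Si4O10(OH)2: 147.7 × 0.04890 = 7.223 kg
  zircon sand: 17.28 × 0.001000 = 0.01728 kg
Total LOI = 30.83 kg
Glass = batch − LOI = 224.0 − 30.83 = 193.2 kg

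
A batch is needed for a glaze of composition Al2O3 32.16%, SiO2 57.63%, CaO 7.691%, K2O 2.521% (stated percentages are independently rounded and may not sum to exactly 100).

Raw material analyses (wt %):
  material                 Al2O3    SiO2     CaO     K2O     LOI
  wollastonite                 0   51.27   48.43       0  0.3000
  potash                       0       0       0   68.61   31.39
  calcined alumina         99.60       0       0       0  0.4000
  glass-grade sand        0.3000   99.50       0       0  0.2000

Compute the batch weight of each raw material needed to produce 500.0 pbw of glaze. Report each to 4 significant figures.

Batch per 500.0 pbw glaze:
  wollastonite: 79.40 pbw
  potash: 18.37 pbw
  calcined alumina: 160.7 pbw
  glass-grade sand: 248.7 pbw
Total batch = 507.2 pbw; LOI loss = 7.145 pbw; yield = 98.59%

Rounding to 4 significant digits extends to every mid-chain value as shown; each numeric step keeps exact precision throughout. Every reported figure is rounded only once; derived quantities, which include four oxide percentages, net glass mass, the totals, LOI, the yield, are carried in exact precision, as written in the problem or the answer, from the batch weights per 500.0 pbw of glass.
Target masses of each oxide per 500.0 pbw glaze:
  Al2O3: 32.16% × 500.0 = 160.8 pbw
  SiO2: 57.63% × 500.0 = 288.2 pbw
  CaO: 7.691% × 500.0 = 38.46 pbw
  K2O: 2.521% × 500.0 = 12.60 pbw
Verifying the oxide balance on the weights just shown, for the quoted basis mass (sums match the target masses once rounding is allowed for):
  Al2O3: 160.7·0.9960 + 248.7·0.003000 = 160.8 pbw (target 160.8 pbw)
  SiO2: 79.40·0.5127 + 248.7·0.9950 = 288.2 pbw (target 288.2 pbw)
  CaO: 79.40·0.4843 = 38.45 pbw (target 38.46 pbw)
  K2O: 18.37·0.6861 = 12.60 pbw (target 12.60 pbw)
Glass-mass bookkeeping: whole batch net of LOI = 500.0 pbw (oxide target masses add up to 500.0 pbw; the stated basis being 500.0 pbw — a pure rounding effect).
Whole-batch sum: Σ batch = 507.2 pbw; the LOI term Σ batch·LOI equals 7.145 pbw; yield, glass over the total, = 98.59%.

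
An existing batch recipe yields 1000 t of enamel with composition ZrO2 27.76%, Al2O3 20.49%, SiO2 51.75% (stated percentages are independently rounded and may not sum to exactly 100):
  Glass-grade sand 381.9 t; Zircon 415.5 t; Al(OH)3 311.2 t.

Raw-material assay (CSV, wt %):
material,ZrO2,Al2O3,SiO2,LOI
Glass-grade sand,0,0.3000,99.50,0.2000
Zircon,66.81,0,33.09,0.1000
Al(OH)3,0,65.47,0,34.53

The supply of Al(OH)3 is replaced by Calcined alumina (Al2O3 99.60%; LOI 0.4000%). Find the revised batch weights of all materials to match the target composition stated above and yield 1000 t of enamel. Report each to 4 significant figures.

Revised batch per 1000 t enamel:
  Glass-grade sand: 381.9 t
  Zircon: 415.5 t
  Calcined alumina: 204.6 t
Total batch = 1002 t; LOI loss = 1.998 t

Full precision is kept all the way through. Mid-chain values are displayed rounded to 4 significant figures alongside each step. Every reported number is rounded only once. Derived quantities, including glass mass, totals, LOI, three oxide percentages, yield, are recomputed starting from the weights for 1000 t of glass at exact precision, as they appear in the problem or answer text.
The oxide mass targets at 1000 t enamel:
  ZrO2: 27.76% × 1000 = 277.6 t
  Al2O3: 20.49% × 1000 = 204.9 t
  SiO2: 51.75% × 1000 = 517.5 t
Sums-versus-targets review working from each reported weight, on the stated basis (oxide sums agree with the targets net of answer rounding effects):
  ZrO2: 415.5·0.6681 = 277.6 t (target 277.6 t)
  Al2O3: 381.9·0.003000 + 204.6·0.9960 = 204.9 t (target 204.9 t)
  SiO2: 381.9·0.9950 + 415.5·0.3309 = 517.5 t (target 517.5 t)
Glass-mass bookkeeping: Σ batch − LOI loss = 1000 t (summing oxide targets gives 1000 t; the stated basis being 1000 t — deltas are rounding alone).
Whole-batch sum: Σ batch = 1002 t; loss to ignition Σ batch·LOI = 1.998 t; yield, glass over the total, = 99.80%.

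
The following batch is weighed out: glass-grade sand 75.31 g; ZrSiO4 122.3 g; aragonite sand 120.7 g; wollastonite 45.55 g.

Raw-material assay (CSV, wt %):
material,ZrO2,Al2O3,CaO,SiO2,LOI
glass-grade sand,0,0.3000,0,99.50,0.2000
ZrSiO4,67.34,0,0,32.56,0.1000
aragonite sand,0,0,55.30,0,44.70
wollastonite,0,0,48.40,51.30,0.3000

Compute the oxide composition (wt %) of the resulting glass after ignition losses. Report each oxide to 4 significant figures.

Values along the way are printed, rounded to 4 significant digits, between the steps; each numeric step carries full precision in all steps — a single rounding produces each reported result — derived quantities, which include yield, the totals, four oxide percentages, net glass mass, LOI, are carried in full float precision, precisely as stated by question or answer, starting from the weights for 309.5 g of glass.
Per-oxide mass from batch:
  ZrO2: 122.3·0.6734 = 82.36 g
  Al2O3: 75.31·0.003000 = 0.2259 g
  CaO: 120.7·0.5530 + 45.55·0.4840 = 88.79 g
  SiO2: 75.31·0.9950 + 122.3·0.3256 + 45.55·0.5130 = 138.1 g
LOI: 75.31·0.002000 + 122.3·0.001000 + 120.7·0.4470 + 45.55·0.003000 = 54.36 g
Resulting glass, batch − LOI: 363.9 − 54.36 = 309.5 g (= Σ oxide masses)
wt % = 100 × oxide mass / glass mass

Glass mass = 309.5 g (batch 363.9 − LOI 54.36).
Composition: ZrO2 26.61%, Al2O3 0.07300%, CaO 28.69%, SiO2 44.63%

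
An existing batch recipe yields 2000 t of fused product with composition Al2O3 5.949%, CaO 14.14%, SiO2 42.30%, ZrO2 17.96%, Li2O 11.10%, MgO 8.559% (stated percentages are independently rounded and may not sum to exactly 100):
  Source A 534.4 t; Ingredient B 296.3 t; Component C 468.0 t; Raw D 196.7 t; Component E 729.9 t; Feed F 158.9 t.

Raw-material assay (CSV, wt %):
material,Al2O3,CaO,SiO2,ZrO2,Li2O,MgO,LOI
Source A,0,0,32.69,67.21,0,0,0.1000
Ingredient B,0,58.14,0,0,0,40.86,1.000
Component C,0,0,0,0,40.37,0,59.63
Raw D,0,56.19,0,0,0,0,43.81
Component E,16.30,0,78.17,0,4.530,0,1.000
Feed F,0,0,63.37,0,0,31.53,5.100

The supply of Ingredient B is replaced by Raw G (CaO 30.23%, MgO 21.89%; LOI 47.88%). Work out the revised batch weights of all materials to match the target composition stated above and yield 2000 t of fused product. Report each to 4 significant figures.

Revised batch per 2000 t fused product:
  Source A: 534.4 t
  Raw G: 553.1 t
  Component C: 468.0 t
  Raw D: 205.7 t
  Component E: 729.9 t
  Feed F: 158.9 t
Total batch = 2650 t; LOI loss = 649.9 t

All internal work keeps full float precision throughout — mid-chain values are printed, rounded to four significant digits, as written. A single rounding yields each reported value. Derived quantities, which include six oxide percentages, LOI, yield, the totals, glass mass, are computed at full precision, exactly as printed in the problem or answer text, using the weight values at 2000 t of glass.
Per-oxide target masses for 2000 t fused product:
  Al2O3: 5.949% × 2000 = 119.0 t
  CaO: 14.14% × 2000 = 282.8 t
  SiO2: 42.30% × 2000 = 846.0 t
  ZrO2: 17.96% × 2000 = 359.2 t
  Li2O: 11.10% × 2000 = 222.0 t
  MgO: 8.559% × 2000 = 171.2 t
Sums-versus-targets review on the weights just shown, relative to the basis at hand (oxide sums agree with the targets exact up to rounding of places):
  Al2O3: 729.9·0.1630 = 119.0 t (target 119.0 t)
  CaO: 553.1·0.3023 + 205.7·0.5619 = 282.8 t (target 282.8 t)
  SiO2: 534.4·0.3269 + 729.9·0.7817 + 158.9·0.6337 = 846.0 t (target 846.0 t)
  ZrO2: 534.4·0.6721 = 359.2 t (target 359.2 t)
  Li2O: 468.0·0.4037 + 729.9·0.04530 = 222.0 t (target 222.0 t)
  MgO: 553.1·0.2189 + 158.9·0.3153 = 171.2 t (target 171.2 t)
The glass-mass cross-check: whole batch net of LOI = 2000 t (summing oxide targets gives 2000 t; versus the stated basis of 2000 t — differing by rounding only).
Summing the batch: Σ batch = 2650 t; loss to ignition Σ batch·LOI = 649.9 t; yield, glass over the total, = 75.47%.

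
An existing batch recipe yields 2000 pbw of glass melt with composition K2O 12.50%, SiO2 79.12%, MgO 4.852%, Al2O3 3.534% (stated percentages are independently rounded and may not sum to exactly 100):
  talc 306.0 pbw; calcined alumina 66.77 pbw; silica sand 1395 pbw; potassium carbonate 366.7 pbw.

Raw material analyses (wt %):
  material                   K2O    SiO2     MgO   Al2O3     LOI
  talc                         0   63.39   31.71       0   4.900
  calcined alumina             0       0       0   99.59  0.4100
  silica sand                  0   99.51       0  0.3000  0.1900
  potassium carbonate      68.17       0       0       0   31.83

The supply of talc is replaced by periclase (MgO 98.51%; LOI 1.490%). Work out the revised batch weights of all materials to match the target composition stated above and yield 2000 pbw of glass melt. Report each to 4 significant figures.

Revised batch per 2000 pbw glass melt:
  periclase: 98.51 pbw
  calcined alumina: 66.18 pbw
  silica sand: 1590 pbw
  potassium carbonate: 366.7 pbw
Total batch = 2121 pbw; LOI loss = 121.5 pbw

The whole derivation holds exact precision at every stage. The intermediate values are printed (rounded to four significant digits) within the worked lines. Exactly one rounding is applied to each reported number — derived quantities are carried from the weighed amounts per 2000 pbw of glass at exact precision (the four compositions, the yield, glass mass, the totals, LOI) exactly as shown in the problem or answer text.
Target masses of each oxide per 2000 pbw glass melt:
  K2O: 12.50% × 2000 = 250.0 pbw
  SiO2: 79.12% × 2000 = 1582 pbw
  MgO: 4.852% × 2000 = 97.04 pbw
  Al2O3: 3.534% × 2000 = 70.68 pbw
Sums-versus-targets review given the weights on record, relative to the basis at hand (oxide sums agree with the targets inside rounding margins):
  K2O: 366.7·0.6817 = 250.0 pbw (target 250.0 pbw)
  SiO2: 1590·0.9951 = 1582 pbw (target 1582 pbw)
  MgO: 98.51·0.9851 = 97.04 pbw (target 97.04 pbw)
  Al2O3: 66.18·0.9959 + 1590·0.003000 = 70.68 pbw (target 70.68 pbw)
Consistency of the glass mass: batch Σ − ignition loss = 2000 pbw (targets for the oxides total 2000 pbw; basis as stated: 2000 pbw — any gap is answer rounding).
Adding the batch up: Σ batch = 2121 pbw; LOI loss = Σ batch·LOI = 121.5 pbw; the yield ratio, glass ÷ batch: 94.27%.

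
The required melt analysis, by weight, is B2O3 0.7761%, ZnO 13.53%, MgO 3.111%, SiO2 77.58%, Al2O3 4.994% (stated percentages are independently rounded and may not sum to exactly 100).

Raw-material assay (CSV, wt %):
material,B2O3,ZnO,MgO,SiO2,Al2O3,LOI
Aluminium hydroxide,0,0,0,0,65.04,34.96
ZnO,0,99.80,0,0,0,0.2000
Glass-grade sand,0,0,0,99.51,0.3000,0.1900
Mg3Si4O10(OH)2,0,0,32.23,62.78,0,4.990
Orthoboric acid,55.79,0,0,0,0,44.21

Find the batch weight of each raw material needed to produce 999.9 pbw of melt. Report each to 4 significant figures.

Batch per 999.9 pbw melt:
  Aluminium hydroxide: 73.46 pbw
  ZnO: 135.6 pbw
  Glass-grade sand: 718.7 pbw
  Mg3Si4O10(OH)2: 96.52 pbw
  Orthoboric acid: 13.91 pbw
Total batch = 1038 pbw; LOI loss = 38.28 pbw; yield = 96.31%

The intermediate values are displayed rounded to 4 significant digits at each printed step; every computation carries exact precision at every stage — exactly one rounding goes into each reported number; the derived quantities are carried at full float precision (five oxide percentages, net glass mass, ignition loss, yield, the totals) starting from the weights for 999.9 pbw of glass, precisely as stated by problem or answer.
Per-oxide target masses for 999.9 pbw melt:
  B2O3: 0.7761% × 999.9 = 7.760 pbw
  ZnO: 13.53% × 999.9 = 135.3 pbw
  MgO: 3.111% × 999.9 = 31.11 pbw
  SiO2: 77.58% × 999.9 = 775.7 pbw
  Al2O3: 4.994% × 999.9 = 49.94 pbw
Balance tally, oxide-wise, on the weights just shown, at the basis given (summed amounts equal target values up to rounding of the answer):
  B2O3: 13.91·0.5579 = 7.760 pbw (target 7.760 pbw)
  ZnO: 135.6·0.9980 = 135.3 pbw (target 135.3 pbw)
  MgO: 96.52·0.3223 = 31.11 pbw (target 31.11 pbw)
  SiO2: 718.7·0.9951 + 96.52·0.6278 = 775.8 pbw (target 775.7 pbw)
  Al2O3: 73.46·0.6504 + 718.7·0.003000 = 49.93 pbw (target 49.94 pbw)
The glass-mass cross-check: Σ batch − LOI loss = 999.9 pbw (summing oxide targets gives 999.8 pbw; the stated basis being 999.9 pbw — rounding explains the deltas).
Summing the batch: Σ batch = 1038 pbw; LOI loss = Σ batch·LOI = 38.28 pbw; as yield: glass ÷ batch → 96.31%.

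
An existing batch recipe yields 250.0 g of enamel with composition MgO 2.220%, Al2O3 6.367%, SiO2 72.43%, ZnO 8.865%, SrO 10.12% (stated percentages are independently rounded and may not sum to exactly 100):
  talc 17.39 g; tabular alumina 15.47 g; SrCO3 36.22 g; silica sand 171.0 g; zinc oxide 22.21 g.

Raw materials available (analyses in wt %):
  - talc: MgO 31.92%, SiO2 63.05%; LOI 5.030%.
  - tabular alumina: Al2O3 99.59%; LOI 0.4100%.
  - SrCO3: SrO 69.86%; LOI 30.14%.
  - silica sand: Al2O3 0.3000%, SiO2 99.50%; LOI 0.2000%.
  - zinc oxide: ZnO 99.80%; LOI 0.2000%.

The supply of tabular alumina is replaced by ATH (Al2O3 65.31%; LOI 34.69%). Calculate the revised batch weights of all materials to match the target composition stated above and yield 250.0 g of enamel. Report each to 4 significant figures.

Revised batch per 250.0 g enamel:
  talc: 17.39 g
  ATH: 23.59 g
  SrCO3: 36.22 g
  silica sand: 171.0 g
  zinc oxide: 22.21 g
Total batch = 270.4 g; LOI loss = 20.36 g

The whole derivation holds exact precision from start to finish; working values are printed (rounded to four significant digits) in the working. Every reported number is rounded just once; all derived quantities (the five compositions, yield, ignition loss, the totals, net glass mass) are re-derived in exact precision starting from the weights per 250.0 g of glass, as written in the problem or answer text.
The oxide mass targets at 250.0 g enamel:
  MgO: 2.220% × 250.0 = 5.550 g
  Al2O3: 6.367% × 250.0 = 15.92 g
  SiO2: 72.43% × 250.0 = 181.1 g
  ZnO: 8.865% × 250.0 = 22.16 g
  SrO: 10.12% × 250.0 = 25.30 g
A balance pass over the oxides, applying the batch weights above, against the basis in use (summed amounts equal target values up to rounding of the answer):
  MgO: 17.39·0.3192 = 5.551 g (target 5.550 g)
  Al2O3: 23.59·0.6531 + 171.0·0.003000 = 15.92 g (target 15.92 g)
  SiO2: 17.39·0.6305 + 171.0·0.9950 = 181.1 g (target 181.1 g)
  ZnO: 22.21·0.9980 = 22.17 g (target 22.16 g)
  SrO: 36.22·0.6986 = 25.30 g (target 25.30 g)
Consistency of the glass mass: the batch minus its LOI: 250.0 g (the Σ of target masses is 250.0 g; the stated basis being 250.0 g — deltas are rounding alone).
Batch grand total — Σ batch = 270.4 g; the LOI term Σ batch·LOI equals 20.36 g; glass ÷ batch gives a yield of 92.47%.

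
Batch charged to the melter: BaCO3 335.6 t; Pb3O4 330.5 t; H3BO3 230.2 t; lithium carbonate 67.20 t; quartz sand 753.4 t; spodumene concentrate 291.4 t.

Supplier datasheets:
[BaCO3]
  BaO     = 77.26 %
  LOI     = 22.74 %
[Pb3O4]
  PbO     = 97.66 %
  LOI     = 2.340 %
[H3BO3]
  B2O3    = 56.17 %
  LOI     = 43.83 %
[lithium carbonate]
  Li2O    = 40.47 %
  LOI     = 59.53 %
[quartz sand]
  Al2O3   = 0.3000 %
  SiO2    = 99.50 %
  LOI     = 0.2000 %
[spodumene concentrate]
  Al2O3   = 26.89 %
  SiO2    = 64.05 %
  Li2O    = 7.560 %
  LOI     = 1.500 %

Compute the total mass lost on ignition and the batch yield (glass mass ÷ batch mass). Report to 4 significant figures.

Mid-chain values appear, rounded to 4 significant figures, on the page. All arithmetic carries full precision from first step to last; every reported result includes exactly one rounding — the derived quantities (yield, glass mass, totals, six oxide percentages, LOI) are re-derived from the weighed amounts per 1777 t of glass at full float precision, precisely as stated by the problem or the answer.
Each material's LOI contribution:
  BaCO3: 335.6 × 0.2274 = 76.32 t
  Pb3O4: 330.5 × 0.02340 = 7.734 t
  H3BO3: 230.2 × 0.4383 = 100.9 t
  lithium carbonate: 67.20 × 0.5953 = 40.00 t
  quartz sand: 753.4 × 0.002000 = 1.507 t
  spodumene concentrate: 291.4 × 0.01500 = 4.371 t
Total LOI = 230.8 t
Glass = batch − LOI = 2008 − 230.8 = 1777 t

LOI loss = 230.8 t; glass = 1777 t; yield = 88.51%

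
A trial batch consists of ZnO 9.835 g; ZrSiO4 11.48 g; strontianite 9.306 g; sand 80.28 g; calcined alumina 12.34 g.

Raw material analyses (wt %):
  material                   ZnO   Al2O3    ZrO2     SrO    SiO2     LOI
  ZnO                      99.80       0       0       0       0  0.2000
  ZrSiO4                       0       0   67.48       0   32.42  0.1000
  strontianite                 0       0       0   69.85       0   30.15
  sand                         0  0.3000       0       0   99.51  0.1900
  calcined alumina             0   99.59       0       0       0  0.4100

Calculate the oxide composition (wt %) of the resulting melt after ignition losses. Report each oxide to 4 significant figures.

Mid-chain values are displayed, rounded to four significant digits, when written out — all internal work keeps full float precision end to end. Each reported figure carries a single rounding — all derived quantities are rebuilt from the weighed amounts at 120.2 g of glass in full float precision (yield, the totals, five oxide percentages, ignition loss, glass mass) as quoted within the question or the answer.
Delivered oxide masses:
  ZnO: 9.835·0.9980 = 9.815 g
  Al2O3: 80.28·0.003000 + 12.34·0.9959 = 12.53 g
  ZrO2: 11.48·0.6748 = 7.747 g
  SrO: 9.306·0.6985 = 6.500 g
  SiO2: 11.48·0.3242 + 80.28·0.9951 = 83.61 g
LOI: 9.835·0.002000 + 11.48·0.001000 + 9.306·0.3015 + 80.28·0.001900 + 12.34·0.004100 = 3.040 g
Glass mass = batch − LOI = 123.2 − 3.040 = 120.2 g (the oxide masses sum to this)
wt %: oxide over glass, times 100

Glass mass = 120.2 g (batch 123.2 − LOI 3.040).
Composition: ZnO 8.166%, Al2O3 10.42%, ZrO2 6.445%, SrO 5.408%, SiO2 69.56%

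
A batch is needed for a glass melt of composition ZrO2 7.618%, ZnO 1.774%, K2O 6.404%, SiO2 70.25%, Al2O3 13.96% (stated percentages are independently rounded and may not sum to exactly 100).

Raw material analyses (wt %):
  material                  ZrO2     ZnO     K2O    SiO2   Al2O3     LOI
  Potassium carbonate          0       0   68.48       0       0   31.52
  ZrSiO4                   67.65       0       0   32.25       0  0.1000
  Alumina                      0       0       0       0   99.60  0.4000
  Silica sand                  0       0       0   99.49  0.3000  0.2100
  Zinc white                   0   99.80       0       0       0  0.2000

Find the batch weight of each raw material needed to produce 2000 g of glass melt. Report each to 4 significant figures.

Batch per 2000 g glass melt:
  Potassium carbonate: 187.0 g
  ZrSiO4: 225.2 g
  Alumina: 276.3 g
  Silica sand: 1339 g
  Zinc white: 35.55 g
Total batch = 2063 g; LOI loss = 63.16 g; yield = 96.94%

Every computation carries exact precision in every operation; the intermediate values appear, rounded to 4 significant figures, alongside each step — every reported figure is rounded exactly once. The derived quantities are rebuilt at full precision (net glass mass, LOI, the yield, the five compositions, totals) from the weighed amounts on 2000 g of glass exactly as shown in problem or answer.
Oxide-by-oxide targets in 2000 g glass melt:
  ZrO2: 7.618% × 2000 = 152.4 g
  ZnO: 1.774% × 2000 = 35.48 g
  K2O: 6.404% × 2000 = 128.1 g
  SiO2: 70.25% × 2000 = 1405 g
  Al2O3: 13.96% × 2000 = 279.2 g
Checking each oxide sum per the reported batch figures, against the basis in use (each sum matches its target mass exact up to rounding of places):
  ZrO2: 225.2·0.6765 = 152.3 g (target 152.4 g)
  ZnO: 35.55·0.9980 = 35.48 g (target 35.48 g)
  K2O: 187.0·0.6848 = 128.1 g (target 128.1 g)
  SiO2: 225.2·0.3225 + 1339·0.9949 = 1405 g (target 1405 g)
  Al2O3: 276.3·0.9960 + 1339·0.003000 = 279.2 g (target 279.2 g)
Glass-mass closure: batch total minus LOI = 2000 g (targets for the oxides total 2000 g; with the basis standing at 2000 g — gaps are rounding artifacts).
Whole-batch sum: Σ batch = 2063 g; the LOI term Σ batch·LOI equals 63.16 g; yield, glass over the total, = 96.94%.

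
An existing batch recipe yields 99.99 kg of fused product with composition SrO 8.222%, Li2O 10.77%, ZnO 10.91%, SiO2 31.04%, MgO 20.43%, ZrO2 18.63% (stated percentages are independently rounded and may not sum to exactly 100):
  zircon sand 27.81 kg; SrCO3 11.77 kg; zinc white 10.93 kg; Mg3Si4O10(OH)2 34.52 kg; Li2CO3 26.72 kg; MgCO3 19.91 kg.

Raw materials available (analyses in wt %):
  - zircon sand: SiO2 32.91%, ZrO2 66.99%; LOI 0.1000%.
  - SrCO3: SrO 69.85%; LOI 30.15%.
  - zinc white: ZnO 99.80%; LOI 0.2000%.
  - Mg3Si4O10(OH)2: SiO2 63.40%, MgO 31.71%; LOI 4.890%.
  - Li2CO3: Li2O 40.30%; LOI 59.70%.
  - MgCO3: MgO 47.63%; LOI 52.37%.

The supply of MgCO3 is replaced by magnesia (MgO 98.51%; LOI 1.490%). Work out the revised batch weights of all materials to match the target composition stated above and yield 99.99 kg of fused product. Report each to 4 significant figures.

The working math holds full float precision throughout; the intermediate values appear (rounded to 4 significant figures) within the worked lines; each reported result is rounded just once; the derived quantities (LOI, totals, net glass mass, yield, the six compositions) are re-derived starting from the weights at 99.99 kg of glass in full float precision as they appear in the question or the answer.
Target masses of each oxide per 99.99 kg fused product:
  SrO: 8.222% × 99.99 = 8.221 kg
  Li2O: 10.77% × 99.99 = 10.77 kg
  ZnO: 10.91% × 99.99 = 10.91 kg
  SiO2: 31.04% × 99.99 = 31.04 kg
  MgO: 20.43% × 99.99 = 20.43 kg
  ZrO2: 18.63% × 99.99 = 18.63 kg
Per-oxide balance check applying the batch weights above, per the basis as stated (summed amounts equal target values given rounding of the digits):
  SrO: 11.77·0.6985 = 8.221 kg (target 8.221 kg)
  Li2O: 26.72·0.4030 = 10.77 kg (target 10.77 kg)
  ZnO: 10.93·0.9980 = 10.91 kg (target 10.91 kg)
  SiO2: 27.81·0.3291 + 34.52·0.6340 = 31.04 kg (target 31.04 kg)
  MgO: 34.52·0.3171 + 9.625·0.9851 = 20.43 kg (target 20.43 kg)
  ZrO2: 27.81·0.6699 = 18.63 kg (target 18.63 kg)
Auditing the glass mass value: total batch − LOI = 99.99 kg (summing oxide targets gives 99.99 kg; the stated basis being 99.99 kg — rounding explains the deltas).
Whole-batch sum: Σ batch = 121.4 kg; Σ batch·LOI gives LOI loss = 21.38 kg; yield = glass ÷ total batch = 82.38%.

Revised batch per 99.99 kg fused product:
  zircon sand: 27.81 kg
  SrCO3: 11.77 kg
  zinc white: 10.93 kg
  Mg3Si4O10(OH)2: 34.52 kg
  Li2CO3: 26.72 kg
  magnesia: 9.625 kg
Total batch = 121.4 kg; LOI loss = 21.38 kg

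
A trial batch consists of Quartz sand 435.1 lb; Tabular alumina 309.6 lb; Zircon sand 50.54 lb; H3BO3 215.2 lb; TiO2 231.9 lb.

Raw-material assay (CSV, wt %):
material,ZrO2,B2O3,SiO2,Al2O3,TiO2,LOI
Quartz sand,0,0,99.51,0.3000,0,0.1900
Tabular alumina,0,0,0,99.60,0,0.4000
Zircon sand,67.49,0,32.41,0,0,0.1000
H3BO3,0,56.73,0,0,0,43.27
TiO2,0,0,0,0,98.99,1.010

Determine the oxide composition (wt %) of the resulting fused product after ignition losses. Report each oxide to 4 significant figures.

Intermediates are rounded to four significant figures when displayed — the working math runs at exact precision through the solve; a single rounding yields every reported result. Derived quantities are recomputed at exact precision (LOI, the yield, the totals, glass mass, five oxide percentages) from the weighed amounts for 1145 lb of glass, precisely as stated by problem or answer.
Oxide masses out of the charge:
  ZrO2: 50.54·0.6749 = 34.11 lb
  B2O3: 215.2·0.5673 = 122.1 lb
  SiO2: 435.1·0.9951 + 50.54·0.3241 = 449.3 lb
  Al2O3: 435.1·0.003000 + 309.6·0.9960 = 309.7 lb
  TiO2: 231.9·0.9899 = 229.6 lb
LOI: 435.1·0.001900 + 309.6·0.004000 + 50.54·0.001000 + 215.2·0.4327 + 231.9·0.01010 = 97.57 lb
Glass = total batch minus LOI = 1242 − 97.57 = 1145 lb (consistent with Σ oxide mass)
each oxide over glass, ×100, is wt %

Glass mass = 1145 lb (batch 1242 − LOI 97.57).
Composition: ZrO2 2.980%, B2O3 10.66%, SiO2 39.25%, Al2O3 27.05%, TiO2 20.05%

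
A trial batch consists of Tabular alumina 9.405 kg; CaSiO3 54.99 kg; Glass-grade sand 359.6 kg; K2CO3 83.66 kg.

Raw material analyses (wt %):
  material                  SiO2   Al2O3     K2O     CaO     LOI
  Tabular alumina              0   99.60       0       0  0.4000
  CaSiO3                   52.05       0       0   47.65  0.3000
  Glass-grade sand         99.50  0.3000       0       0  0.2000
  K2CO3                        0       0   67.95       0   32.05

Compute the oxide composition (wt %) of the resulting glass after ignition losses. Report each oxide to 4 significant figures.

Every computation holds full precision at all times; values along the way are shown rounded to 4 significant figures in the printout — a single rounding finalizes each reported figure — derived quantities are recomputed from the weighed amounts for 479.9 kg of glass in exact precision (four oxide percentages, the totals, yield, ignition loss, glass mass) as set out in either problem or answer.
Mass of each oxide from the mix:
  SiO2: 54.99·0.5205 + 359.6·0.9950 = 386.4 kg
  Al2O3: 9.405·0.9960 + 359.6·0.003000 = 10.45 kg
  K2O: 83.66·0.6795 = 56.85 kg
  CaO: 54.99·0.4765 = 26.20 kg
LOI: 9.405·0.004000 + 54.99·0.003000 + 359.6·0.002000 + 83.66·0.3205 = 27.73 kg
batch − LOI leaves glass = 507.7 − 27.73 = 479.9 kg (consistent with Σ oxide mass)
each oxide over glass, ×100, is wt %

Glass mass = 479.9 kg (batch 507.7 − LOI 27.73).
Composition: SiO2 80.52%, Al2O3 2.177%, K2O 11.85%, CaO 5.460%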